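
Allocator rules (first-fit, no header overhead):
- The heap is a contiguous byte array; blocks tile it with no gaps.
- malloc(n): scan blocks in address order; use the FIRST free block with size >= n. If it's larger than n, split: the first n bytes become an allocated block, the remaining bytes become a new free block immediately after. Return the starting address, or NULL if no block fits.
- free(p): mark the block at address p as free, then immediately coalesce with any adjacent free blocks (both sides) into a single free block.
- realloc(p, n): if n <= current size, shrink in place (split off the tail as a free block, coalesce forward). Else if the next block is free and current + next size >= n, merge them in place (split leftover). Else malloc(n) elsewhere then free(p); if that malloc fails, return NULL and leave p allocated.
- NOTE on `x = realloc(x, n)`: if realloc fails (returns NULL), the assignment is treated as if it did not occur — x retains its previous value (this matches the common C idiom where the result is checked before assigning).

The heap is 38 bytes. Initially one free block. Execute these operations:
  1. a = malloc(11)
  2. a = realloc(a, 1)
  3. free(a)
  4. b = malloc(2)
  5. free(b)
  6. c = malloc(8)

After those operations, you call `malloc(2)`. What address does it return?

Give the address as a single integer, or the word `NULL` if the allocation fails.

Answer: 8

Derivation:
Op 1: a = malloc(11) -> a = 0; heap: [0-10 ALLOC][11-37 FREE]
Op 2: a = realloc(a, 1) -> a = 0; heap: [0-0 ALLOC][1-37 FREE]
Op 3: free(a) -> (freed a); heap: [0-37 FREE]
Op 4: b = malloc(2) -> b = 0; heap: [0-1 ALLOC][2-37 FREE]
Op 5: free(b) -> (freed b); heap: [0-37 FREE]
Op 6: c = malloc(8) -> c = 0; heap: [0-7 ALLOC][8-37 FREE]
malloc(2): first-fit scan over [0-7 ALLOC][8-37 FREE] -> 8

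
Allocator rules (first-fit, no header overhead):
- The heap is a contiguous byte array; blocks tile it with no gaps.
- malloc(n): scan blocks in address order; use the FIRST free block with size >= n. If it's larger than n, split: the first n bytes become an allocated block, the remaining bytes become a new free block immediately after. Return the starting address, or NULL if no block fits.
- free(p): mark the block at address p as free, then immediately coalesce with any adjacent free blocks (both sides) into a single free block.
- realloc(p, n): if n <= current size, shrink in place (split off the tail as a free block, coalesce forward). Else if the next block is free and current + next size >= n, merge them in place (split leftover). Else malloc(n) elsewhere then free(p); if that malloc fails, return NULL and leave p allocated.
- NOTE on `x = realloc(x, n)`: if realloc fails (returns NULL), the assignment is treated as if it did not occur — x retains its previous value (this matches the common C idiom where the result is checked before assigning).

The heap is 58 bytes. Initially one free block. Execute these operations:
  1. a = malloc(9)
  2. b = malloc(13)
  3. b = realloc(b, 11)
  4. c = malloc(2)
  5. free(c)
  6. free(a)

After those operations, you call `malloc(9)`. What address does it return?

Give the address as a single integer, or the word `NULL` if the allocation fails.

Op 1: a = malloc(9) -> a = 0; heap: [0-8 ALLOC][9-57 FREE]
Op 2: b = malloc(13) -> b = 9; heap: [0-8 ALLOC][9-21 ALLOC][22-57 FREE]
Op 3: b = realloc(b, 11) -> b = 9; heap: [0-8 ALLOC][9-19 ALLOC][20-57 FREE]
Op 4: c = malloc(2) -> c = 20; heap: [0-8 ALLOC][9-19 ALLOC][20-21 ALLOC][22-57 FREE]
Op 5: free(c) -> (freed c); heap: [0-8 ALLOC][9-19 ALLOC][20-57 FREE]
Op 6: free(a) -> (freed a); heap: [0-8 FREE][9-19 ALLOC][20-57 FREE]
malloc(9): first-fit scan over [0-8 FREE][9-19 ALLOC][20-57 FREE] -> 0

Answer: 0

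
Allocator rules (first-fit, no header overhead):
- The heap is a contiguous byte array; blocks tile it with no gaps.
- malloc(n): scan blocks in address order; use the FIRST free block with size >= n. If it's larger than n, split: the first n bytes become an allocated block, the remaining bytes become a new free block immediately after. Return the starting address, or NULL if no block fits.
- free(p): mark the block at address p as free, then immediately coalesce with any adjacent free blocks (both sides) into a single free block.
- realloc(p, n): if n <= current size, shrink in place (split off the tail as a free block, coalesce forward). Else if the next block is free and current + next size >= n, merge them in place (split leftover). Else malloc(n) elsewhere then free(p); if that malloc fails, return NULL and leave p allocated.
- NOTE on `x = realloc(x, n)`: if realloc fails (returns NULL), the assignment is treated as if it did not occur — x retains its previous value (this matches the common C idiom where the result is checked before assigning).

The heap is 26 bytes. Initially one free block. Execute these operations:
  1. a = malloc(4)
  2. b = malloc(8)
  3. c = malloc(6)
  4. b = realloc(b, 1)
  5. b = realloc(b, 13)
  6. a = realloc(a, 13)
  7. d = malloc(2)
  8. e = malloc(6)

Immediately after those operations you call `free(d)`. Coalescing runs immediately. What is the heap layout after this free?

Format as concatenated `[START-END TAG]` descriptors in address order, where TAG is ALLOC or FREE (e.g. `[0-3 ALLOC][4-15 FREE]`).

Answer: [0-3 ALLOC][4-4 ALLOC][5-11 FREE][12-17 ALLOC][18-23 ALLOC][24-25 FREE]

Derivation:
Op 1: a = malloc(4) -> a = 0; heap: [0-3 ALLOC][4-25 FREE]
Op 2: b = malloc(8) -> b = 4; heap: [0-3 ALLOC][4-11 ALLOC][12-25 FREE]
Op 3: c = malloc(6) -> c = 12; heap: [0-3 ALLOC][4-11 ALLOC][12-17 ALLOC][18-25 FREE]
Op 4: b = realloc(b, 1) -> b = 4; heap: [0-3 ALLOC][4-4 ALLOC][5-11 FREE][12-17 ALLOC][18-25 FREE]
Op 5: b = realloc(b, 13) -> NULL (b unchanged); heap: [0-3 ALLOC][4-4 ALLOC][5-11 FREE][12-17 ALLOC][18-25 FREE]
Op 6: a = realloc(a, 13) -> NULL (a unchanged); heap: [0-3 ALLOC][4-4 ALLOC][5-11 FREE][12-17 ALLOC][18-25 FREE]
Op 7: d = malloc(2) -> d = 5; heap: [0-3 ALLOC][4-4 ALLOC][5-6 ALLOC][7-11 FREE][12-17 ALLOC][18-25 FREE]
Op 8: e = malloc(6) -> e = 18; heap: [0-3 ALLOC][4-4 ALLOC][5-6 ALLOC][7-11 FREE][12-17 ALLOC][18-23 ALLOC][24-25 FREE]
free(d): d = 5 -> block [5-6 ALLOC]; mark free, coalesce with adjacent free neighbors -> [0-3 ALLOC][4-4 ALLOC][5-11 FREE][12-17 ALLOC][18-23 ALLOC][24-25 FREE]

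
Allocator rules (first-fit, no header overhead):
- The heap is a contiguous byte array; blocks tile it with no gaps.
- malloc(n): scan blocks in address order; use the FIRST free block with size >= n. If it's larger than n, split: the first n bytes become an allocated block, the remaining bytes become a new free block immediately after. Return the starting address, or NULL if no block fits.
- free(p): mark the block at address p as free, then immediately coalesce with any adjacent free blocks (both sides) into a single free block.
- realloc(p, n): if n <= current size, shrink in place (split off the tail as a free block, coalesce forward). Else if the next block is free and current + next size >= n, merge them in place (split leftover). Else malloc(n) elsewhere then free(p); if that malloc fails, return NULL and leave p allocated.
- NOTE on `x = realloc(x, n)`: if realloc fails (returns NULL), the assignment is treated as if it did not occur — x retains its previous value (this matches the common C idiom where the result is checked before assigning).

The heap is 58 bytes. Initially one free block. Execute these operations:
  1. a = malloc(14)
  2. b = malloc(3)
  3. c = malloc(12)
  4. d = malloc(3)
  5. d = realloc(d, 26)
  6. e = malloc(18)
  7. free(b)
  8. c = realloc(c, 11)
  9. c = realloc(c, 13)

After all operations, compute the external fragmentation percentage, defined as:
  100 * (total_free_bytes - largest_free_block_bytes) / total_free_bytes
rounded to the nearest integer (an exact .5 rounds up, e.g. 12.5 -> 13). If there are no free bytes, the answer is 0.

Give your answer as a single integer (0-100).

Op 1: a = malloc(14) -> a = 0; heap: [0-13 ALLOC][14-57 FREE]
Op 2: b = malloc(3) -> b = 14; heap: [0-13 ALLOC][14-16 ALLOC][17-57 FREE]
Op 3: c = malloc(12) -> c = 17; heap: [0-13 ALLOC][14-16 ALLOC][17-28 ALLOC][29-57 FREE]
Op 4: d = malloc(3) -> d = 29; heap: [0-13 ALLOC][14-16 ALLOC][17-28 ALLOC][29-31 ALLOC][32-57 FREE]
Op 5: d = realloc(d, 26) -> d = 29; heap: [0-13 ALLOC][14-16 ALLOC][17-28 ALLOC][29-54 ALLOC][55-57 FREE]
Op 6: e = malloc(18) -> e = NULL; heap: [0-13 ALLOC][14-16 ALLOC][17-28 ALLOC][29-54 ALLOC][55-57 FREE]
Op 7: free(b) -> (freed b); heap: [0-13 ALLOC][14-16 FREE][17-28 ALLOC][29-54 ALLOC][55-57 FREE]
Op 8: c = realloc(c, 11) -> c = 17; heap: [0-13 ALLOC][14-16 FREE][17-27 ALLOC][28-28 FREE][29-54 ALLOC][55-57 FREE]
Op 9: c = realloc(c, 13) -> NULL (c unchanged); heap: [0-13 ALLOC][14-16 FREE][17-27 ALLOC][28-28 FREE][29-54 ALLOC][55-57 FREE]
Free blocks: [3 1 3] total_free=7 largest=3 -> 100*(7-3)/7 = 400/7 ≈ 57.143 -> rounds to 57

Answer: 57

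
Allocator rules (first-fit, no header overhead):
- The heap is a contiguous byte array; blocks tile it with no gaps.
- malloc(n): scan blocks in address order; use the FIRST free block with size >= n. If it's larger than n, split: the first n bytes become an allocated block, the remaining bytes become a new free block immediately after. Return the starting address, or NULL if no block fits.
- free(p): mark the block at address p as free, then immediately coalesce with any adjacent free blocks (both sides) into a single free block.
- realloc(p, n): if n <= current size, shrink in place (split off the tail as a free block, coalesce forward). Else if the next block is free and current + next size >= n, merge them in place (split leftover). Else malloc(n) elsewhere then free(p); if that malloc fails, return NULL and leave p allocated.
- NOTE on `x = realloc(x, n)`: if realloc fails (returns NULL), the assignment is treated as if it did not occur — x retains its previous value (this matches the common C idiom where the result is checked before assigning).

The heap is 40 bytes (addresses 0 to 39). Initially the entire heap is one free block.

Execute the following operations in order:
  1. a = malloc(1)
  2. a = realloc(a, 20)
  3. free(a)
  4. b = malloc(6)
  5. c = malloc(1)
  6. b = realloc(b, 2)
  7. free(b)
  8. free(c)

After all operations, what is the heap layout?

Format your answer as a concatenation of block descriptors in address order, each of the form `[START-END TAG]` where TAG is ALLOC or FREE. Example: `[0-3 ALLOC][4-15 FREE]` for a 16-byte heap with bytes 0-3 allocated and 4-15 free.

Answer: [0-39 FREE]

Derivation:
Op 1: a = malloc(1) -> a = 0; heap: [0-0 ALLOC][1-39 FREE]
Op 2: a = realloc(a, 20) -> a = 0; heap: [0-19 ALLOC][20-39 FREE]
Op 3: free(a) -> (freed a); heap: [0-39 FREE]
Op 4: b = malloc(6) -> b = 0; heap: [0-5 ALLOC][6-39 FREE]
Op 5: c = malloc(1) -> c = 6; heap: [0-5 ALLOC][6-6 ALLOC][7-39 FREE]
Op 6: b = realloc(b, 2) -> b = 0; heap: [0-1 ALLOC][2-5 FREE][6-6 ALLOC][7-39 FREE]
Op 7: free(b) -> (freed b); heap: [0-5 FREE][6-6 ALLOC][7-39 FREE]
Op 8: free(c) -> (freed c); heap: [0-39 FREE]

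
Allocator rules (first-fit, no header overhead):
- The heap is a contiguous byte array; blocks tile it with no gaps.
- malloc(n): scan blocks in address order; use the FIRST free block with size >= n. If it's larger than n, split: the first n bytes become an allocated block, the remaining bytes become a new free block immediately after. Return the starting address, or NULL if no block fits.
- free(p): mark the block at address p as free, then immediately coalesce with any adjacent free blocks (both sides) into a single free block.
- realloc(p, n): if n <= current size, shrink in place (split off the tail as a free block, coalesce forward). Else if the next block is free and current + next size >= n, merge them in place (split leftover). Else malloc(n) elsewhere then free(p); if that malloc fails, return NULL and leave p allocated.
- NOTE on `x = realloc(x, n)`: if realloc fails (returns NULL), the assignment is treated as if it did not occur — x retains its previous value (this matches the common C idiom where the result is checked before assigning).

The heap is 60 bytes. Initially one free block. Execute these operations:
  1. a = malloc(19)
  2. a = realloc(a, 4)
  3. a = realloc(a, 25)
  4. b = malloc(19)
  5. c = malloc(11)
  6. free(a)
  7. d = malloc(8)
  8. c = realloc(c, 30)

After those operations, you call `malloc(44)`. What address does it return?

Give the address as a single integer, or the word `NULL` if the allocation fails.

Answer: NULL

Derivation:
Op 1: a = malloc(19) -> a = 0; heap: [0-18 ALLOC][19-59 FREE]
Op 2: a = realloc(a, 4) -> a = 0; heap: [0-3 ALLOC][4-59 FREE]
Op 3: a = realloc(a, 25) -> a = 0; heap: [0-24 ALLOC][25-59 FREE]
Op 4: b = malloc(19) -> b = 25; heap: [0-24 ALLOC][25-43 ALLOC][44-59 FREE]
Op 5: c = malloc(11) -> c = 44; heap: [0-24 ALLOC][25-43 ALLOC][44-54 ALLOC][55-59 FREE]
Op 6: free(a) -> (freed a); heap: [0-24 FREE][25-43 ALLOC][44-54 ALLOC][55-59 FREE]
Op 7: d = malloc(8) -> d = 0; heap: [0-7 ALLOC][8-24 FREE][25-43 ALLOC][44-54 ALLOC][55-59 FREE]
Op 8: c = realloc(c, 30) -> NULL (c unchanged); heap: [0-7 ALLOC][8-24 FREE][25-43 ALLOC][44-54 ALLOC][55-59 FREE]
malloc(44): first-fit scan over [0-7 ALLOC][8-24 FREE][25-43 ALLOC][44-54 ALLOC][55-59 FREE] -> NULL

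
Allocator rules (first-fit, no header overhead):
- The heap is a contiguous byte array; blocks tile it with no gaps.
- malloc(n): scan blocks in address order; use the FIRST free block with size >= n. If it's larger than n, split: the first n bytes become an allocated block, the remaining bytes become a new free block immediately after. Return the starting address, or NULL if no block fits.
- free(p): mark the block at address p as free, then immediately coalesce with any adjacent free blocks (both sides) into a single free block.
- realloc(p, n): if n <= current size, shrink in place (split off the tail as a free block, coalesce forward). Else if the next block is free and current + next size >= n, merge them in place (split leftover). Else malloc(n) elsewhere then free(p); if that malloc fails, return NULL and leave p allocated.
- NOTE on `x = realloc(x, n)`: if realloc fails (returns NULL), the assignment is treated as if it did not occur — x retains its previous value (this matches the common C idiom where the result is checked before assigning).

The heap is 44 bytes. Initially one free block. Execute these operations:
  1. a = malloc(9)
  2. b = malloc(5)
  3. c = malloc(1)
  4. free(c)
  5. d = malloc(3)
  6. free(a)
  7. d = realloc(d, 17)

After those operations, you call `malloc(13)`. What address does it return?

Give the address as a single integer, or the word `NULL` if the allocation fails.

Answer: 31

Derivation:
Op 1: a = malloc(9) -> a = 0; heap: [0-8 ALLOC][9-43 FREE]
Op 2: b = malloc(5) -> b = 9; heap: [0-8 ALLOC][9-13 ALLOC][14-43 FREE]
Op 3: c = malloc(1) -> c = 14; heap: [0-8 ALLOC][9-13 ALLOC][14-14 ALLOC][15-43 FREE]
Op 4: free(c) -> (freed c); heap: [0-8 ALLOC][9-13 ALLOC][14-43 FREE]
Op 5: d = malloc(3) -> d = 14; heap: [0-8 ALLOC][9-13 ALLOC][14-16 ALLOC][17-43 FREE]
Op 6: free(a) -> (freed a); heap: [0-8 FREE][9-13 ALLOC][14-16 ALLOC][17-43 FREE]
Op 7: d = realloc(d, 17) -> d = 14; heap: [0-8 FREE][9-13 ALLOC][14-30 ALLOC][31-43 FREE]
malloc(13): first-fit scan over [0-8 FREE][9-13 ALLOC][14-30 ALLOC][31-43 FREE] -> 31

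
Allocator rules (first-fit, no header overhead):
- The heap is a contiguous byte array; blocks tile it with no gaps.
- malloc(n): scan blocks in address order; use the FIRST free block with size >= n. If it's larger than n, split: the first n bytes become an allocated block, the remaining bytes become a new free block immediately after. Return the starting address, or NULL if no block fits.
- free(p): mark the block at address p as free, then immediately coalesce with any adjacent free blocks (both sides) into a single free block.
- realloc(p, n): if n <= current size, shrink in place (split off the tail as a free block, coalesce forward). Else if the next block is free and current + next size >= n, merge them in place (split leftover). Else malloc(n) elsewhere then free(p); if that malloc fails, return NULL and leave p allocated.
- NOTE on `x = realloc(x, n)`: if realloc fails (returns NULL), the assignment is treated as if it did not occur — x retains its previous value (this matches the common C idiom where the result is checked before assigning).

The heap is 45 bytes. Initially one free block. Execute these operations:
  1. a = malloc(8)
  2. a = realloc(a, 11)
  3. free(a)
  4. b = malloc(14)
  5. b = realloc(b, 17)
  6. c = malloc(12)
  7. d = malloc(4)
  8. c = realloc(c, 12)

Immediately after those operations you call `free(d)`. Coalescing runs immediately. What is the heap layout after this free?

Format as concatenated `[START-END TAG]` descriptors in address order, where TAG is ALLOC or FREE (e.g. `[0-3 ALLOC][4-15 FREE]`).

Op 1: a = malloc(8) -> a = 0; heap: [0-7 ALLOC][8-44 FREE]
Op 2: a = realloc(a, 11) -> a = 0; heap: [0-10 ALLOC][11-44 FREE]
Op 3: free(a) -> (freed a); heap: [0-44 FREE]
Op 4: b = malloc(14) -> b = 0; heap: [0-13 ALLOC][14-44 FREE]
Op 5: b = realloc(b, 17) -> b = 0; heap: [0-16 ALLOC][17-44 FREE]
Op 6: c = malloc(12) -> c = 17; heap: [0-16 ALLOC][17-28 ALLOC][29-44 FREE]
Op 7: d = malloc(4) -> d = 29; heap: [0-16 ALLOC][17-28 ALLOC][29-32 ALLOC][33-44 FREE]
Op 8: c = realloc(c, 12) -> c = 17; heap: [0-16 ALLOC][17-28 ALLOC][29-32 ALLOC][33-44 FREE]
free(d): d = 29 -> block [29-32 ALLOC]; mark free, coalesce with adjacent free neighbors -> [0-16 ALLOC][17-28 ALLOC][29-44 FREE]

Answer: [0-16 ALLOC][17-28 ALLOC][29-44 FREE]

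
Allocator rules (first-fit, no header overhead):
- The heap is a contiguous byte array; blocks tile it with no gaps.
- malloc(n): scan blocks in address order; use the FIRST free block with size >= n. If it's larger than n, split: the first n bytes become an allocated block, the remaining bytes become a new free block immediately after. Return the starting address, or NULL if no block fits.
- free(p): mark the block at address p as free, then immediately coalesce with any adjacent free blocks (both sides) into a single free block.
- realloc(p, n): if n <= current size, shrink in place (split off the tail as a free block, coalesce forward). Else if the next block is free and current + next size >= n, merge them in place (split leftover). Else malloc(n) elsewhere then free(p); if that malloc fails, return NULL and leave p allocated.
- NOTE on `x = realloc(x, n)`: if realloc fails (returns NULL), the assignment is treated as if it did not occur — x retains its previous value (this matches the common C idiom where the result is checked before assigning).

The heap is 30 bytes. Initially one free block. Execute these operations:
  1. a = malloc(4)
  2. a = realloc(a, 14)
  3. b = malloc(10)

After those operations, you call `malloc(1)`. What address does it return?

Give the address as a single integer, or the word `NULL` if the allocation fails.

Op 1: a = malloc(4) -> a = 0; heap: [0-3 ALLOC][4-29 FREE]
Op 2: a = realloc(a, 14) -> a = 0; heap: [0-13 ALLOC][14-29 FREE]
Op 3: b = malloc(10) -> b = 14; heap: [0-13 ALLOC][14-23 ALLOC][24-29 FREE]
malloc(1): first-fit scan over [0-13 ALLOC][14-23 ALLOC][24-29 FREE] -> 24

Answer: 24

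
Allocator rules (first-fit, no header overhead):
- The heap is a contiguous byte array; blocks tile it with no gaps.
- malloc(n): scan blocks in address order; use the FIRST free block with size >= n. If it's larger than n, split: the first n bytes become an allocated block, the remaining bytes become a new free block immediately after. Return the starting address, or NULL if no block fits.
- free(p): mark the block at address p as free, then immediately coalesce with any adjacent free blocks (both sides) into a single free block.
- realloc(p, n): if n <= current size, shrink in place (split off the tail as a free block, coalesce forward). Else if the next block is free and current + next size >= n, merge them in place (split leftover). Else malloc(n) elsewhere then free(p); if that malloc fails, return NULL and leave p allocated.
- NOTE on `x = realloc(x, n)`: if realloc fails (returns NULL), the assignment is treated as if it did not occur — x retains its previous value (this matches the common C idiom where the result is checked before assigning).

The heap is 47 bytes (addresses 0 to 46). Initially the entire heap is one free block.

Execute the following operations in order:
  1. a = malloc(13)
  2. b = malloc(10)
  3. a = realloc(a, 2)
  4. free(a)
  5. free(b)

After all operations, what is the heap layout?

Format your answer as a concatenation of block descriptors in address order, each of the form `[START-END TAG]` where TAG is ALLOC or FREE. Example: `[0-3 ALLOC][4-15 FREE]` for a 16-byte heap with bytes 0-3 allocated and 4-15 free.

Op 1: a = malloc(13) -> a = 0; heap: [0-12 ALLOC][13-46 FREE]
Op 2: b = malloc(10) -> b = 13; heap: [0-12 ALLOC][13-22 ALLOC][23-46 FREE]
Op 3: a = realloc(a, 2) -> a = 0; heap: [0-1 ALLOC][2-12 FREE][13-22 ALLOC][23-46 FREE]
Op 4: free(a) -> (freed a); heap: [0-12 FREE][13-22 ALLOC][23-46 FREE]
Op 5: free(b) -> (freed b); heap: [0-46 FREE]

Answer: [0-46 FREE]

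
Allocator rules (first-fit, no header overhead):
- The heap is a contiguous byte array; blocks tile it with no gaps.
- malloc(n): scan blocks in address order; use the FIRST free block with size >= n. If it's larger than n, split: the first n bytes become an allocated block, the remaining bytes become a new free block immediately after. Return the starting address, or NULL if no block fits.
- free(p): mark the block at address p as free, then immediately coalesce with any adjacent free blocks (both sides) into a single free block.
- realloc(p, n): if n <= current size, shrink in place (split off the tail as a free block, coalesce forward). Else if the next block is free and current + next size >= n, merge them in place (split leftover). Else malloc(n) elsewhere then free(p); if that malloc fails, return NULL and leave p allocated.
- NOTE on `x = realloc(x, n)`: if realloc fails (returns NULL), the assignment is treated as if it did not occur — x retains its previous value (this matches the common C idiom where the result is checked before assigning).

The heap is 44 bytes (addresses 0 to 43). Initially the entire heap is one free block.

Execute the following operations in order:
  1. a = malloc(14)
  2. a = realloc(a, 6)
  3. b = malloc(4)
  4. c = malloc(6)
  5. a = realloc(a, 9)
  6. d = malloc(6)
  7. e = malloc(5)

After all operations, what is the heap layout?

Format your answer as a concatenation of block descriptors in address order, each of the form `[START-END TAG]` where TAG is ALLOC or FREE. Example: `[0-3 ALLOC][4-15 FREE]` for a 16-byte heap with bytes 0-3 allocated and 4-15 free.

Answer: [0-5 ALLOC][6-9 ALLOC][10-15 ALLOC][16-24 ALLOC][25-29 ALLOC][30-43 FREE]

Derivation:
Op 1: a = malloc(14) -> a = 0; heap: [0-13 ALLOC][14-43 FREE]
Op 2: a = realloc(a, 6) -> a = 0; heap: [0-5 ALLOC][6-43 FREE]
Op 3: b = malloc(4) -> b = 6; heap: [0-5 ALLOC][6-9 ALLOC][10-43 FREE]
Op 4: c = malloc(6) -> c = 10; heap: [0-5 ALLOC][6-9 ALLOC][10-15 ALLOC][16-43 FREE]
Op 5: a = realloc(a, 9) -> a = 16; heap: [0-5 FREE][6-9 ALLOC][10-15 ALLOC][16-24 ALLOC][25-43 FREE]
Op 6: d = malloc(6) -> d = 0; heap: [0-5 ALLOC][6-9 ALLOC][10-15 ALLOC][16-24 ALLOC][25-43 FREE]
Op 7: e = malloc(5) -> e = 25; heap: [0-5 ALLOC][6-9 ALLOC][10-15 ALLOC][16-24 ALLOC][25-29 ALLOC][30-43 FREE]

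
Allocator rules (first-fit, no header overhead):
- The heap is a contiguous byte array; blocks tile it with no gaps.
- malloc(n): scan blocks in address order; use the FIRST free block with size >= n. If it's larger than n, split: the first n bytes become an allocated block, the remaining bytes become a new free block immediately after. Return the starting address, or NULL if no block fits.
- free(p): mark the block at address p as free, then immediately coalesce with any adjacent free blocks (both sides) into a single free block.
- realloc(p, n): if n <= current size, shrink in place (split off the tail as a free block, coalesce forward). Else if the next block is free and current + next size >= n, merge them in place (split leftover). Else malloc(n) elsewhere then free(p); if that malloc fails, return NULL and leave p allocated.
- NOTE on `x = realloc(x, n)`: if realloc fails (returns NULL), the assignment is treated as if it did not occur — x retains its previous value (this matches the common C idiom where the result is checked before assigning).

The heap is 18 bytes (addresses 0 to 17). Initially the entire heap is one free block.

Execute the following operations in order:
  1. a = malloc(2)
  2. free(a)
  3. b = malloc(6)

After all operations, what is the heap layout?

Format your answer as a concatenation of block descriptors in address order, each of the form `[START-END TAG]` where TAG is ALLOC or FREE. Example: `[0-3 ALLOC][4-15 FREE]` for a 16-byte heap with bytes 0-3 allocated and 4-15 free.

Op 1: a = malloc(2) -> a = 0; heap: [0-1 ALLOC][2-17 FREE]
Op 2: free(a) -> (freed a); heap: [0-17 FREE]
Op 3: b = malloc(6) -> b = 0; heap: [0-5 ALLOC][6-17 FREE]

Answer: [0-5 ALLOC][6-17 FREE]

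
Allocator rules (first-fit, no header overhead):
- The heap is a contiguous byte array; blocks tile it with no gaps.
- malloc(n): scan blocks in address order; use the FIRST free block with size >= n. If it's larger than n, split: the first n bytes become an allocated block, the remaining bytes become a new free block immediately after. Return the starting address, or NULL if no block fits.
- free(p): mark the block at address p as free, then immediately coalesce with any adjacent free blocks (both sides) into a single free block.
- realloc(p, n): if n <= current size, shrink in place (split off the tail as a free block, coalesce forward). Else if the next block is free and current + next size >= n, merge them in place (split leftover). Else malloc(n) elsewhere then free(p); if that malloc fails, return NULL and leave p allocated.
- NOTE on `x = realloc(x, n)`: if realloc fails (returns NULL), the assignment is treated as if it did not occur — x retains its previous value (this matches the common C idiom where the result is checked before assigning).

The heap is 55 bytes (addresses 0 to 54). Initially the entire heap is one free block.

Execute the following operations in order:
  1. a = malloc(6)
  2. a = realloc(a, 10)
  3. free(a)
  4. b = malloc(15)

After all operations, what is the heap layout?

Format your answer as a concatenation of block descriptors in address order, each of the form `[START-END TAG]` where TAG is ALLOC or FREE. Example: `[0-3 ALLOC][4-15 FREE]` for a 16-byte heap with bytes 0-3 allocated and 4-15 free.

Op 1: a = malloc(6) -> a = 0; heap: [0-5 ALLOC][6-54 FREE]
Op 2: a = realloc(a, 10) -> a = 0; heap: [0-9 ALLOC][10-54 FREE]
Op 3: free(a) -> (freed a); heap: [0-54 FREE]
Op 4: b = malloc(15) -> b = 0; heap: [0-14 ALLOC][15-54 FREE]

Answer: [0-14 ALLOC][15-54 FREE]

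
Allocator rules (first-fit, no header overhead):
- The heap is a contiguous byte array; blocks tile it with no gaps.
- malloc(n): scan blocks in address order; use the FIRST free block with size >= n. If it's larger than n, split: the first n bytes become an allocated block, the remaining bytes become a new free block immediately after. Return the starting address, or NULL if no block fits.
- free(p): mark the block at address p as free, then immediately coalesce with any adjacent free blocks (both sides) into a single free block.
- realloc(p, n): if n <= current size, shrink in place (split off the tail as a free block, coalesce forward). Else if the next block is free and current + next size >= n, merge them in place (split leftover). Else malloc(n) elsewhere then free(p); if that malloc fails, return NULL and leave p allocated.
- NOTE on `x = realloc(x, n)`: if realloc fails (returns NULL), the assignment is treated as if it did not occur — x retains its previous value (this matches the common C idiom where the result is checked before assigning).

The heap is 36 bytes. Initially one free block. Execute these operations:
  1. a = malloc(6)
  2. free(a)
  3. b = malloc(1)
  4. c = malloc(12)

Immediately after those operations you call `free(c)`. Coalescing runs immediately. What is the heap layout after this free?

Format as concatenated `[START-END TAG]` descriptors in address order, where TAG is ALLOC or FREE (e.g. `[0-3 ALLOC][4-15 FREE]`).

Answer: [0-0 ALLOC][1-35 FREE]

Derivation:
Op 1: a = malloc(6) -> a = 0; heap: [0-5 ALLOC][6-35 FREE]
Op 2: free(a) -> (freed a); heap: [0-35 FREE]
Op 3: b = malloc(1) -> b = 0; heap: [0-0 ALLOC][1-35 FREE]
Op 4: c = malloc(12) -> c = 1; heap: [0-0 ALLOC][1-12 ALLOC][13-35 FREE]
free(c): c = 1 -> block [1-12 ALLOC]; mark free, coalesce with adjacent free neighbors -> [0-0 ALLOC][1-35 FREE]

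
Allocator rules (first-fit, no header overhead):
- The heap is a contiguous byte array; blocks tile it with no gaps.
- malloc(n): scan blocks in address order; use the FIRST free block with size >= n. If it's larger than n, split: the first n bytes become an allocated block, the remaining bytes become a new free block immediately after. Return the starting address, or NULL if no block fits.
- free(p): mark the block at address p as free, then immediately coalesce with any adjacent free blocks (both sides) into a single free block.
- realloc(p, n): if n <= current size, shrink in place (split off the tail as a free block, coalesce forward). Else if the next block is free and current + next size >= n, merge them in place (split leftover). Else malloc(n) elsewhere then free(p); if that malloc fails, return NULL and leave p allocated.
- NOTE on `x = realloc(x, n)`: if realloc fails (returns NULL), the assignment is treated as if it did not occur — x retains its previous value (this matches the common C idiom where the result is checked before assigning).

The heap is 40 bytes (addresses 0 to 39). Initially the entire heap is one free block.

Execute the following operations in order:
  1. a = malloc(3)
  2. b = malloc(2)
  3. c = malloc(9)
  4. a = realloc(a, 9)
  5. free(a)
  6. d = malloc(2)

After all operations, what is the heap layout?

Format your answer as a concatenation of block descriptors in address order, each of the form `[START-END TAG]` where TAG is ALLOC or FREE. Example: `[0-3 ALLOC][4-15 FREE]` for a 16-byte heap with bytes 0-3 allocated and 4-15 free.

Op 1: a = malloc(3) -> a = 0; heap: [0-2 ALLOC][3-39 FREE]
Op 2: b = malloc(2) -> b = 3; heap: [0-2 ALLOC][3-4 ALLOC][5-39 FREE]
Op 3: c = malloc(9) -> c = 5; heap: [0-2 ALLOC][3-4 ALLOC][5-13 ALLOC][14-39 FREE]
Op 4: a = realloc(a, 9) -> a = 14; heap: [0-2 FREE][3-4 ALLOC][5-13 ALLOC][14-22 ALLOC][23-39 FREE]
Op 5: free(a) -> (freed a); heap: [0-2 FREE][3-4 ALLOC][5-13 ALLOC][14-39 FREE]
Op 6: d = malloc(2) -> d = 0; heap: [0-1 ALLOC][2-2 FREE][3-4 ALLOC][5-13 ALLOC][14-39 FREE]

Answer: [0-1 ALLOC][2-2 FREE][3-4 ALLOC][5-13 ALLOC][14-39 FREE]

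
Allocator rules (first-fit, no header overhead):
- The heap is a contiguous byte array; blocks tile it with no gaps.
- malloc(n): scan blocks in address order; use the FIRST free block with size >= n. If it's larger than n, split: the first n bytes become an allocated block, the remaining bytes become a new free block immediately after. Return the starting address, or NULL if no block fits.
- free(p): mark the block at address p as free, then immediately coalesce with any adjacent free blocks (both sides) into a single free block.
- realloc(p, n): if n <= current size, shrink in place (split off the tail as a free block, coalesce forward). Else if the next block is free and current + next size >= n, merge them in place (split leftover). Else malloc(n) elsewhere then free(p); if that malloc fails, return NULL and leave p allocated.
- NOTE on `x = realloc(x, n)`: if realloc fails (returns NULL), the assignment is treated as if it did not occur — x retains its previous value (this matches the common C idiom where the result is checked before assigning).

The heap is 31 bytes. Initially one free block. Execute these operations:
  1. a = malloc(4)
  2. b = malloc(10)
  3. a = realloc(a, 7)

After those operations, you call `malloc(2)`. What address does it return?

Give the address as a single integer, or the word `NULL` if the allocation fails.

Answer: 0

Derivation:
Op 1: a = malloc(4) -> a = 0; heap: [0-3 ALLOC][4-30 FREE]
Op 2: b = malloc(10) -> b = 4; heap: [0-3 ALLOC][4-13 ALLOC][14-30 FREE]
Op 3: a = realloc(a, 7) -> a = 14; heap: [0-3 FREE][4-13 ALLOC][14-20 ALLOC][21-30 FREE]
malloc(2): first-fit scan over [0-3 FREE][4-13 ALLOC][14-20 ALLOC][21-30 FREE] -> 0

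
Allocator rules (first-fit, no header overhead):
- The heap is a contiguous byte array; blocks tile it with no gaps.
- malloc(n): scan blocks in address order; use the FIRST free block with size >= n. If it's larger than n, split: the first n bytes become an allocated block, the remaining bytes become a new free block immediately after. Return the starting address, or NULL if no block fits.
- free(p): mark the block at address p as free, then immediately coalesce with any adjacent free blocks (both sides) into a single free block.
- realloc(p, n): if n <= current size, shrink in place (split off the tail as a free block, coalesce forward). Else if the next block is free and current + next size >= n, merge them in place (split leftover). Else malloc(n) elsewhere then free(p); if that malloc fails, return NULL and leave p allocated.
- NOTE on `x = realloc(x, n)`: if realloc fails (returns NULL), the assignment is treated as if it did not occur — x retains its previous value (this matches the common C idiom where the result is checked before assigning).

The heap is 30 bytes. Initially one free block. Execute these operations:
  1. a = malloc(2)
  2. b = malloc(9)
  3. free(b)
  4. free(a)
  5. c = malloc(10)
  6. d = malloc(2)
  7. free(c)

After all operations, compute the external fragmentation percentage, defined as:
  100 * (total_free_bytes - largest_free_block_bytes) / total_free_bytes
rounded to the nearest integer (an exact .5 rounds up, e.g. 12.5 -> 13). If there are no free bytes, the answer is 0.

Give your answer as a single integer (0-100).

Answer: 36

Derivation:
Op 1: a = malloc(2) -> a = 0; heap: [0-1 ALLOC][2-29 FREE]
Op 2: b = malloc(9) -> b = 2; heap: [0-1 ALLOC][2-10 ALLOC][11-29 FREE]
Op 3: free(b) -> (freed b); heap: [0-1 ALLOC][2-29 FREE]
Op 4: free(a) -> (freed a); heap: [0-29 FREE]
Op 5: c = malloc(10) -> c = 0; heap: [0-9 ALLOC][10-29 FREE]
Op 6: d = malloc(2) -> d = 10; heap: [0-9 ALLOC][10-11 ALLOC][12-29 FREE]
Op 7: free(c) -> (freed c); heap: [0-9 FREE][10-11 ALLOC][12-29 FREE]
Free blocks: [10 18] total_free=28 largest=18 -> 100*(28-18)/28 = 1000/28 ≈ 35.714 -> rounds to 36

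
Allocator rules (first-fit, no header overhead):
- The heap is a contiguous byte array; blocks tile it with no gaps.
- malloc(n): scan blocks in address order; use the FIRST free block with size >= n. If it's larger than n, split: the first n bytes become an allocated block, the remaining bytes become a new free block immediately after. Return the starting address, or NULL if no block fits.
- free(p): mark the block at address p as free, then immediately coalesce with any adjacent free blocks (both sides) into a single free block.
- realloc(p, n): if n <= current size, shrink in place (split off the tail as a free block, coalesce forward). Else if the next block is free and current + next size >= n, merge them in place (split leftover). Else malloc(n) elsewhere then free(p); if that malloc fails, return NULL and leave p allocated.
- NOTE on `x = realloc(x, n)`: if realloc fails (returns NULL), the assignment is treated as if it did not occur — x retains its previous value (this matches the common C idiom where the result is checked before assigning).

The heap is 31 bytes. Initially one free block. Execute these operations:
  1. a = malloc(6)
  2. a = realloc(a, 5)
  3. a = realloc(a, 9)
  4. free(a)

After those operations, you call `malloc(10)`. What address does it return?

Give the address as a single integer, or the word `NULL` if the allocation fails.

Op 1: a = malloc(6) -> a = 0; heap: [0-5 ALLOC][6-30 FREE]
Op 2: a = realloc(a, 5) -> a = 0; heap: [0-4 ALLOC][5-30 FREE]
Op 3: a = realloc(a, 9) -> a = 0; heap: [0-8 ALLOC][9-30 FREE]
Op 4: free(a) -> (freed a); heap: [0-30 FREE]
malloc(10): first-fit scan over [0-30 FREE] -> 0

Answer: 0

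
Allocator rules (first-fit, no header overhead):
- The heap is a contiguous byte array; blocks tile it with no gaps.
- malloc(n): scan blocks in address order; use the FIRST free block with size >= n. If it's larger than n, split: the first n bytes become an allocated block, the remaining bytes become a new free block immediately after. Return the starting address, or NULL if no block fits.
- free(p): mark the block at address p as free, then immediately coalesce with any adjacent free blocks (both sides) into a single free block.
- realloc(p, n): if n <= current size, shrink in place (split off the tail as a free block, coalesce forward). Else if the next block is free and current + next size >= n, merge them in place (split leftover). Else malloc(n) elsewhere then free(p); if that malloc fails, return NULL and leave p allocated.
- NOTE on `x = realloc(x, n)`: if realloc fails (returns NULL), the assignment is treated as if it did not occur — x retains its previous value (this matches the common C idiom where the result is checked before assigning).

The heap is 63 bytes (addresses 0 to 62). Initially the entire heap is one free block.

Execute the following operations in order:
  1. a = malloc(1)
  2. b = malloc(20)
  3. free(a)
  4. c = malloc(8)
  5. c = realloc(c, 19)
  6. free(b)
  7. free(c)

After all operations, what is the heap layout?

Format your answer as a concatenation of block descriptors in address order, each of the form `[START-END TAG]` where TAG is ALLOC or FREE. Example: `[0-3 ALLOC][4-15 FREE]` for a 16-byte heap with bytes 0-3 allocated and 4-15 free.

Answer: [0-62 FREE]

Derivation:
Op 1: a = malloc(1) -> a = 0; heap: [0-0 ALLOC][1-62 FREE]
Op 2: b = malloc(20) -> b = 1; heap: [0-0 ALLOC][1-20 ALLOC][21-62 FREE]
Op 3: free(a) -> (freed a); heap: [0-0 FREE][1-20 ALLOC][21-62 FREE]
Op 4: c = malloc(8) -> c = 21; heap: [0-0 FREE][1-20 ALLOC][21-28 ALLOC][29-62 FREE]
Op 5: c = realloc(c, 19) -> c = 21; heap: [0-0 FREE][1-20 ALLOC][21-39 ALLOC][40-62 FREE]
Op 6: free(b) -> (freed b); heap: [0-20 FREE][21-39 ALLOC][40-62 FREE]
Op 7: free(c) -> (freed c); heap: [0-62 FREE]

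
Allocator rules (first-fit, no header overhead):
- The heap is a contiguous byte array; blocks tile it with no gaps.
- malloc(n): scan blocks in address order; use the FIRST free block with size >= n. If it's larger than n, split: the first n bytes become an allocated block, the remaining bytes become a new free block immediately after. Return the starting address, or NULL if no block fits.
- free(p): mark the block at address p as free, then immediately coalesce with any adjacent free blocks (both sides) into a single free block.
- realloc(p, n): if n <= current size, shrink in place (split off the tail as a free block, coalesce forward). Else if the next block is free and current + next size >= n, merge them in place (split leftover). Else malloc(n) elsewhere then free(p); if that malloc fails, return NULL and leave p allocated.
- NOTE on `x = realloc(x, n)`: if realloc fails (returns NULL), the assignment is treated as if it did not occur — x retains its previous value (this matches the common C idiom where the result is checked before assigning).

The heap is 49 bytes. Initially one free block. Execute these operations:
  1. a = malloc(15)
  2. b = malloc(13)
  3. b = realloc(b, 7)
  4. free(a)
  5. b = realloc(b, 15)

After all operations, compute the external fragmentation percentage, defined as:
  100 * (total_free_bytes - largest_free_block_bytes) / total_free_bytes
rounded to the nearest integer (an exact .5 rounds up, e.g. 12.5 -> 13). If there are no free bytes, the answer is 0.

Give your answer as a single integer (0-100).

Op 1: a = malloc(15) -> a = 0; heap: [0-14 ALLOC][15-48 FREE]
Op 2: b = malloc(13) -> b = 15; heap: [0-14 ALLOC][15-27 ALLOC][28-48 FREE]
Op 3: b = realloc(b, 7) -> b = 15; heap: [0-14 ALLOC][15-21 ALLOC][22-48 FREE]
Op 4: free(a) -> (freed a); heap: [0-14 FREE][15-21 ALLOC][22-48 FREE]
Op 5: b = realloc(b, 15) -> b = 15; heap: [0-14 FREE][15-29 ALLOC][30-48 FREE]
Free blocks: [15 19] total_free=34 largest=19 -> 100*(34-19)/34 = 1500/34 ≈ 44.118 -> rounds to 44

Answer: 44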